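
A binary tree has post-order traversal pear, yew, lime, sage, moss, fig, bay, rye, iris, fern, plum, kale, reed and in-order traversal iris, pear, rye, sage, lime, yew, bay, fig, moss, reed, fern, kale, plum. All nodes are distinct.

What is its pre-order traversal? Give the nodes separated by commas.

The last element of post-order is the root; it splits in-order into left and right subtrees.
Root reed: left subtree has 9 nodes {iris, pear, rye, sage, lime, yew, bay, fig, moss}, right has 3 {fern, kale, plum}.
  Root iris: left subtree has 0 nodes { }, right has 8 {pear, rye, sage, lime, yew, bay, fig, moss}.
    Root rye: left subtree has 1 node {pear}, right has 6 {sage, lime, yew, bay, fig, moss}.
      Root bay: left subtree has 3 nodes {sage, lime, yew}, right has 2 {fig, moss}.
        Root sage: left subtree has 0 nodes { }, right has 2 {lime, yew}.
          Root lime: left subtree has 0 nodes { }, right has 1 {yew}.
        Root fig: left subtree has 0 nodes { }, right has 1 {moss}.
  Root kale: left subtree has 1 node {fern}, right has 1 {plum}.

reed, iris, rye, pear, bay, sage, lime, yew, fig, moss, kale, fern, plum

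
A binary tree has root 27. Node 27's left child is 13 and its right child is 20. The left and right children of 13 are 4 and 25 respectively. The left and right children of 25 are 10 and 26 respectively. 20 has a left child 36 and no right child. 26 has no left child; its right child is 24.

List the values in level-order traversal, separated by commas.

27, 13, 20, 4, 25, 36, 10, 26, 24

Level-order visits nodes level by level from the root, left to right within each level.
Level 0: 27
Level 1: 13, 20
Level 2: 4, 25, 36
Level 3: 10, 26
Level 4: 24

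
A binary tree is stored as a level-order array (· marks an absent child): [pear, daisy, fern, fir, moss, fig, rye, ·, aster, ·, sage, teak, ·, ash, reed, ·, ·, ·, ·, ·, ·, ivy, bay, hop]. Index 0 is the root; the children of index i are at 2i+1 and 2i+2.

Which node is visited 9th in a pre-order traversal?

fern

Pre-order visits the node, then its left subtree, then its right subtree.
Visit pear.
At pear: go left to daisy.
  Visit daisy.
  At daisy: go left to fir.
    Visit fir.
    At fir: no left child.
    At fir: go right to aster.
      aster is a leaf — visit aster.
  At daisy: go right to moss.
    Visit moss.
    At moss: no left child.
    At moss: go right to sage.
      Visit sage.
      At sage: go left to ivy.
        ivy is a leaf — visit ivy.
      At sage: go right to bay.
        bay is a leaf — visit bay.
At pear: go right to fern.
  Visit fern.
  At fern: go left to fig.
    Visit fig.
    At fig: go left to teak.
      Visit teak.
      At teak: go left to hop.
        hop is a leaf — visit hop.
      At teak: no right child.
    At fig: no right child.
  At fern: go right to rye.
    Visit rye.
    At rye: go left to ash.
      ash is a leaf — visit ash.
    At rye: go right to reed.
      reed is a leaf — visit reed.
Full pre-order sequence: pear, daisy, fir, aster, moss, sage, ivy, bay, fern, fig, teak, hop, rye, ash, reed.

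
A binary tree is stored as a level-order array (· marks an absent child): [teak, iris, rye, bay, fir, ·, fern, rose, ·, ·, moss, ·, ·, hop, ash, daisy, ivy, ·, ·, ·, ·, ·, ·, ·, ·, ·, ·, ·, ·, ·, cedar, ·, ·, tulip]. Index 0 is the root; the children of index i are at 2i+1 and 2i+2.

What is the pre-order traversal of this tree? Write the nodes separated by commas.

teak, iris, bay, rose, daisy, ivy, tulip, fir, moss, rye, fern, hop, ash, cedar

Pre-order visits the node, then its left subtree, then its right subtree.
Visit teak.
At teak: go left to iris.
  Visit iris.
  At iris: go left to bay.
    Visit bay.
    At bay: go left to rose.
      Visit rose.
      At rose: go left to daisy.
        daisy is a leaf — visit daisy.
      At rose: go right to ivy.
        Visit ivy.
        At ivy: go left to tulip.
          tulip is a leaf — visit tulip.
        At ivy: no right child.
    At bay: no right child.
  At iris: go right to fir.
    Visit fir.
    At fir: no left child.
    At fir: go right to moss.
      moss is a leaf — visit moss.
At teak: go right to rye.
  Visit rye.
  At rye: no left child.
  At rye: go right to fern.
    Visit fern.
    At fern: go left to hop.
      hop is a leaf — visit hop.
    At fern: go right to ash.
      Visit ash.
      At ash: no left child.
      At ash: go right to cedar.
        cedar is a leaf — visit cedar.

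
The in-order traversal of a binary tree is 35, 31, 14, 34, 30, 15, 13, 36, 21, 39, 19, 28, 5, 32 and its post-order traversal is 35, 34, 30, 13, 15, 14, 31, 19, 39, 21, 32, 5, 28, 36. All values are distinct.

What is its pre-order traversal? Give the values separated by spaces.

36 31 35 14 15 30 34 13 28 21 39 19 5 32

The last element of post-order is the root; it splits in-order into left and right subtrees.
Root 36: left subtree has 7 nodes {35, 31, 14, 34, 30, 15, 13}, right has 6 {21, 39, 19, 28, 5, 32}.
  Root 31: left subtree has 1 node {35}, right has 5 {14, 34, 30, 15, 13}.
    Root 14: left subtree has 0 nodes { }, right has 4 {34, 30, 15, 13}.
      Root 15: left subtree has 2 nodes {34, 30}, right has 1 {13}.
        Root 30: left subtree has 1 node {34}, right has 0 { }.
  Root 28: left subtree has 3 nodes {21, 39, 19}, right has 2 {5, 32}.
    Root 21: left subtree has 0 nodes { }, right has 2 {39, 19}.
      Root 39: left subtree has 0 nodes { }, right has 1 {19}.
    Root 5: left subtree has 0 nodes { }, right has 1 {32}.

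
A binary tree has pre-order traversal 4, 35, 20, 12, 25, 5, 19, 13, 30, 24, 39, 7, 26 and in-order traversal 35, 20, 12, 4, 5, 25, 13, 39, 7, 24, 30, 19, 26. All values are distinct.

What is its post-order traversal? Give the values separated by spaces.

The first element of pre-order is the root; it splits in-order into left and right subtrees.
Root 4: left subtree has 3 nodes {35, 20, 12}, right has 9 {5, 25, 13, 39, 7, 24, 30, 19, 26}.
  Root 35: left subtree has 0 nodes { }, right has 2 {20, 12}.
    Root 20: left subtree has 0 nodes { }, right has 1 {12}.
  Root 25: left subtree has 1 node {5}, right has 7 {13, 39, 7, 24, 30, 19, 26}.
    Root 19: left subtree has 5 nodes {13, 39, 7, 24, 30}, right has 1 {26}.
      Root 13: left subtree has 0 nodes { }, right has 4 {39, 7, 24, 30}.
        Root 30: left subtree has 3 nodes {39, 7, 24}, right has 0 { }.
          Root 24: left subtree has 2 nodes {39, 7}, right has 0 { }.
            Root 39: left subtree has 0 nodes { }, right has 1 {7}.

12 20 35 5 7 39 24 30 13 26 19 25 4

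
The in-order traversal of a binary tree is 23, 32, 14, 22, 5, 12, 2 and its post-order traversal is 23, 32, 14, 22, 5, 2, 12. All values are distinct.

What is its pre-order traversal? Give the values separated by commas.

12, 5, 22, 14, 32, 23, 2

The last element of post-order is the root; it splits in-order into left and right subtrees.
Root 12: left subtree has 5 nodes {23, 32, 14, 22, 5}, right has 1 {2}.
  Root 5: left subtree has 4 nodes {23, 32, 14, 22}, right has 0 { }.
    Root 22: left subtree has 3 nodes {23, 32, 14}, right has 0 { }.
      Root 14: left subtree has 2 nodes {23, 32}, right has 0 { }.
        Root 32: left subtree has 1 node {23}, right has 0 { }.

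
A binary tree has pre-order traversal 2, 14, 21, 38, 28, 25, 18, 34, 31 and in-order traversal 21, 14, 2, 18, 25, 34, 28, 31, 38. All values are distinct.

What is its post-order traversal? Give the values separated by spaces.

The first element of pre-order is the root; it splits in-order into left and right subtrees.
Root 2: left subtree has 2 nodes {21, 14}, right has 6 {18, 25, 34, 28, 31, 38}.
  Root 14: left subtree has 1 node {21}, right has 0 { }.
  Root 38: left subtree has 5 nodes {18, 25, 34, 28, 31}, right has 0 { }.
    Root 28: left subtree has 3 nodes {18, 25, 34}, right has 1 {31}.
      Root 25: left subtree has 1 node {18}, right has 1 {34}.

21 14 18 34 25 31 28 38 2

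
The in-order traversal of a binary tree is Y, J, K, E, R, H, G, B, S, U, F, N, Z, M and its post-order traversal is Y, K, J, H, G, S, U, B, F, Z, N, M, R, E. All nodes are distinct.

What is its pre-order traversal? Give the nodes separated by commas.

E, J, Y, K, R, M, N, F, B, G, H, U, S, Z

The last element of post-order is the root; it splits in-order into left and right subtrees.
Root E: left subtree has 3 nodes {Y, J, K}, right has 10 {R, H, G, B, S, U, F, N, Z, M}.
  Root J: left subtree has 1 node {Y}, right has 1 {K}.
  Root R: left subtree has 0 nodes { }, right has 9 {H, G, B, S, U, F, N, Z, M}.
    Root M: left subtree has 8 nodes {H, G, B, S, U, F, N, Z}, right has 0 { }.
      Root N: left subtree has 6 nodes {H, G, B, S, U, F}, right has 1 {Z}.
        Root F: left subtree has 5 nodes {H, G, B, S, U}, right has 0 { }.
          Root B: left subtree has 2 nodes {H, G}, right has 2 {S, U}.
            Root G: left subtree has 1 node {H}, right has 0 { }.
            Root U: left subtree has 1 node {S}, right has 0 { }.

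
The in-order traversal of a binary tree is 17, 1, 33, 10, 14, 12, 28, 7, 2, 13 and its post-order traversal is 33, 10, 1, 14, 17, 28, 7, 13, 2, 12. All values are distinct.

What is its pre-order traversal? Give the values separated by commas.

12, 17, 14, 1, 10, 33, 2, 7, 28, 13

The last element of post-order is the root; it splits in-order into left and right subtrees.
Root 12: left subtree has 5 nodes {17, 1, 33, 10, 14}, right has 4 {28, 7, 2, 13}.
  Root 17: left subtree has 0 nodes { }, right has 4 {1, 33, 10, 14}.
    Root 14: left subtree has 3 nodes {1, 33, 10}, right has 0 { }.
      Root 1: left subtree has 0 nodes { }, right has 2 {33, 10}.
        Root 10: left subtree has 1 node {33}, right has 0 { }.
  Root 2: left subtree has 2 nodes {28, 7}, right has 1 {13}.
    Root 7: left subtree has 1 node {28}, right has 0 { }.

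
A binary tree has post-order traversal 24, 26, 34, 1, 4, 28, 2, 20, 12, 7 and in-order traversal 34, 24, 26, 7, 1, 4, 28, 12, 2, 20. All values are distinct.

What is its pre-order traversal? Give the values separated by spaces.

The last element of post-order is the root; it splits in-order into left and right subtrees.
Root 7: left subtree has 3 nodes {34, 24, 26}, right has 6 {1, 4, 28, 12, 2, 20}.
  Root 34: left subtree has 0 nodes { }, right has 2 {24, 26}.
    Root 26: left subtree has 1 node {24}, right has 0 { }.
  Root 12: left subtree has 3 nodes {1, 4, 28}, right has 2 {2, 20}.
    Root 28: left subtree has 2 nodes {1, 4}, right has 0 { }.
      Root 4: left subtree has 1 node {1}, right has 0 { }.
    Root 20: left subtree has 1 node {2}, right has 0 { }.

7 34 26 24 12 28 4 1 20 2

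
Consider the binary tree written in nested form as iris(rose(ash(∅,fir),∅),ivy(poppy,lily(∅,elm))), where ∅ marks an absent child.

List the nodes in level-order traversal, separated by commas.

Level-order visits nodes level by level from the root, left to right within each level.
Level 0: iris
Level 1: rose, ivy
Level 2: ash, poppy, lily
Level 3: fir, elm

iris, rose, ivy, ash, poppy, lily, fir, elm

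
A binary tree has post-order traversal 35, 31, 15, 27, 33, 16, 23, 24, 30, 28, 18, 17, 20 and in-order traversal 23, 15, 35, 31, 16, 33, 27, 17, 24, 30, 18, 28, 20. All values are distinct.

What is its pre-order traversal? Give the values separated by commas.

The last element of post-order is the root; it splits in-order into left and right subtrees.
Root 20: left subtree has 12 nodes {23, 15, 35, 31, 16, 33, 27, 17, 24, 30, 18, 28}, right has 0 { }.
  Root 17: left subtree has 7 nodes {23, 15, 35, 31, 16, 33, 27}, right has 4 {24, 30, 18, 28}.
    Root 23: left subtree has 0 nodes { }, right has 6 {15, 35, 31, 16, 33, 27}.
      Root 16: left subtree has 3 nodes {15, 35, 31}, right has 2 {33, 27}.
        Root 15: left subtree has 0 nodes { }, right has 2 {35, 31}.
          Root 31: left subtree has 1 node {35}, right has 0 { }.
        Root 33: left subtree has 0 nodes { }, right has 1 {27}.
    Root 18: left subtree has 2 nodes {24, 30}, right has 1 {28}.
      Root 30: left subtree has 1 node {24}, right has 0 { }.

20, 17, 23, 16, 15, 31, 35, 33, 27, 18, 30, 24, 28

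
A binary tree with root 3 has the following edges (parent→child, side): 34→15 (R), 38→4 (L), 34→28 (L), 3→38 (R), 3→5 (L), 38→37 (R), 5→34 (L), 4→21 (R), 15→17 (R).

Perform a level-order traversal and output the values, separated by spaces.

3 5 38 34 4 37 28 15 21 17

Level-order visits nodes level by level from the root, left to right within each level.
Level 0: 3
Level 1: 5, 38
Level 2: 34, 4, 37
Level 3: 28, 15, 21
Level 4: 17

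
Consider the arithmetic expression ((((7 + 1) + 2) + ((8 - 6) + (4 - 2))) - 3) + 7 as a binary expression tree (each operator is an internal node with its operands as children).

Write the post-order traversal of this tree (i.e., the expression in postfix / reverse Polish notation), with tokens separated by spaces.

Post-order on an expression tree gives postfix notation: for each operator, emit left operand, right operand, then the operator.

7 1 + 2 + 8 6 - 4 2 - + + 3 - 7 +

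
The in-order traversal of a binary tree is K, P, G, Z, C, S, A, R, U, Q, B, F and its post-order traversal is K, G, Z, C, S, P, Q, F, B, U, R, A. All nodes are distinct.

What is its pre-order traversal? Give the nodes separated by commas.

A, P, K, S, C, Z, G, R, U, B, Q, F

The last element of post-order is the root; it splits in-order into left and right subtrees.
Root A: left subtree has 6 nodes {K, P, G, Z, C, S}, right has 5 {R, U, Q, B, F}.
  Root P: left subtree has 1 node {K}, right has 4 {G, Z, C, S}.
    Root S: left subtree has 3 nodes {G, Z, C}, right has 0 { }.
      Root C: left subtree has 2 nodes {G, Z}, right has 0 { }.
        Root Z: left subtree has 1 node {G}, right has 0 { }.
  Root R: left subtree has 0 nodes { }, right has 4 {U, Q, B, F}.
    Root U: left subtree has 0 nodes { }, right has 3 {Q, B, F}.
      Root B: left subtree has 1 node {Q}, right has 1 {F}.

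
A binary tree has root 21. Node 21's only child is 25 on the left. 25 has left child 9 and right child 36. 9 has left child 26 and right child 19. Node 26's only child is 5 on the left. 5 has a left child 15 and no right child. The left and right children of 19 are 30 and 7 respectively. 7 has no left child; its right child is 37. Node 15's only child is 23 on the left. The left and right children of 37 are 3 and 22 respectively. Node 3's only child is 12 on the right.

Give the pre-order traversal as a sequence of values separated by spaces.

Pre-order visits the node, then its left subtree, then its right subtree.
Visit 21.
At 21: go left to 25.
  Visit 25.
  At 25: go left to 9.
    Visit 9.
    At 9: go left to 26.
      Visit 26.
      At 26: go left to 5.
        Visit 5.
        At 5: go left to 15.
          Visit 15.
          At 15: go left to 23.
            23 is a leaf — visit 23.
          At 15: no right child.
        At 5: no right child.
      At 26: no right child.
    At 9: go right to 19.
      Visit 19.
      At 19: go left to 30.
        30 is a leaf — visit 30.
      At 19: go right to 7.
        Visit 7.
        At 7: no left child.
        At 7: go right to 37.
          Visit 37.
          At 37: go left to 3.
            Visit 3.
            At 3: no left child.
            At 3: go right to 12.
              12 is a leaf — visit 12.
          At 37: go right to 22.
            22 is a leaf — visit 22.
  At 25: go right to 36.
    36 is a leaf — visit 36.
At 21: no right child.

21 25 9 26 5 15 23 19 30 7 37 3 12 22 36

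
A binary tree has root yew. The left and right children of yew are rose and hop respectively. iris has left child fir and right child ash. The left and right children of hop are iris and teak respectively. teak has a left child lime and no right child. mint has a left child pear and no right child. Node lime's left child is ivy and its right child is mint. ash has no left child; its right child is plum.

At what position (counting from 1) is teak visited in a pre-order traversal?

8

Pre-order visits the node, then its left subtree, then its right subtree.
Visit yew.
At yew: go left to rose.
  rose is a leaf — visit rose.
At yew: go right to hop.
  Visit hop.
  At hop: go left to iris.
    Visit iris.
    At iris: go left to fir.
      fir is a leaf — visit fir.
    At iris: go right to ash.
      Visit ash.
      At ash: no left child.
      At ash: go right to plum.
        plum is a leaf — visit plum.
  At hop: go right to teak.
    Visit teak.
    At teak: go left to lime.
      Visit lime.
      At lime: go left to ivy.
        ivy is a leaf — visit ivy.
      At lime: go right to mint.
        Visit mint.
        At mint: go left to pear.
          pear is a leaf — visit pear.
        At mint: no right child.
    At teak: no right child.
Full pre-order sequence: yew, rose, hop, iris, fir, ash, plum, teak, lime, ivy, mint, pear.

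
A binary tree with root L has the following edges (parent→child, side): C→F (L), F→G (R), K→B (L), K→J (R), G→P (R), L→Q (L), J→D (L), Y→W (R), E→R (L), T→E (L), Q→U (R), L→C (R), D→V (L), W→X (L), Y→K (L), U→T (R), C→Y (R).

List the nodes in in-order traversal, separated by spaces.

In-order visits the left subtree, then the node, then the right subtree.
At L: go left to Q.
  At Q: no left child.
  Visit Q.
  At Q: go right to U.
    At U: no left child.
    Visit U.
    At U: go right to T.
      At T: go left to E.
        At E: go left to R.
          R is a leaf — visit R.
        Visit E.
        At E: no right child.
      Visit T.
      At T: no right child.
Visit L.
At L: go right to C.
  At C: go left to F.
    At F: no left child.
    Visit F.
    At F: go right to G.
      At G: no left child.
      Visit G.
      At G: go right to P.
        P is a leaf — visit P.
  Visit C.
  At C: go right to Y.
    At Y: go left to K.
      At K: go left to B.
        B is a leaf — visit B.
      Visit K.
      At K: go right to J.
        At J: go left to D.
          At D: go left to V.
            V is a leaf — visit V.
          Visit D.
          At D: no right child.
        Visit J.
        At J: no right child.
    Visit Y.
    At Y: go right to W.
      At W: go left to X.
        X is a leaf — visit X.
      Visit W.
      At W: no right child.

Q U R E T L F G P C B K V D J Y X W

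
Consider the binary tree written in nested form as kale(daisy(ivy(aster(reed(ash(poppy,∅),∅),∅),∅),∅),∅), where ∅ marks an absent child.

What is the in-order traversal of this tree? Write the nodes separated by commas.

poppy, ash, reed, aster, ivy, daisy, kale

In-order visits the left subtree, then the node, then the right subtree.
At kale: go left to daisy.
  At daisy: go left to ivy.
    At ivy: go left to aster.
      At aster: go left to reed.
        At reed: go left to ash.
          At ash: go left to poppy.
            poppy is a leaf — visit poppy.
          Visit ash.
          At ash: no right child.
        Visit reed.
        At reed: no right child.
      Visit aster.
      At aster: no right child.
    Visit ivy.
    At ivy: no right child.
  Visit daisy.
  At daisy: no right child.
Visit kale.
At kale: no right child.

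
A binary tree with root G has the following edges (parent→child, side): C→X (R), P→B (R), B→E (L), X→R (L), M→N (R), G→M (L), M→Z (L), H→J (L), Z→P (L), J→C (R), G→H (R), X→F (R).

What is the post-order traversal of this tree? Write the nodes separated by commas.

E, B, P, Z, N, M, R, F, X, C, J, H, G

Post-order visits the left subtree, then the right subtree, then the node.
At G: go left to M.
  At M: go left to Z.
    At Z: go left to P.
      At P: no left child.
      At P: go right to B.
        At B: go left to E.
          E is a leaf — visit E.
        At B: no right child.
        Visit B.
      Visit P.
    At Z: no right child.
    Visit Z.
  At M: go right to N.
    N is a leaf — visit N.
  Visit M.
At G: go right to H.
  At H: go left to J.
    At J: no left child.
    At J: go right to C.
      At C: no left child.
      At C: go right to X.
        At X: go left to R.
          R is a leaf — visit R.
        At X: go right to F.
          F is a leaf — visit F.
        Visit X.
      Visit C.
    Visit J.
  At H: no right child.
  Visit H.
Visit G.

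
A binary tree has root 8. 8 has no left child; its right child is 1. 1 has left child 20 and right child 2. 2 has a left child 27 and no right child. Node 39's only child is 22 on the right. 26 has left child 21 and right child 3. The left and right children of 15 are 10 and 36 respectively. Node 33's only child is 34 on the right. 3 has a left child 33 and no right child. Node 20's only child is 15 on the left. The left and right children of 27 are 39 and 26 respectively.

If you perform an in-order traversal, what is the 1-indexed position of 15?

In-order visits the left subtree, then the node, then the right subtree.
At 8: no left child.
Visit 8.
At 8: go right to 1.
  At 1: go left to 20.
    At 20: go left to 15.
      At 15: go left to 10.
        10 is a leaf — visit 10.
      Visit 15.
      At 15: go right to 36.
        36 is a leaf — visit 36.
    Visit 20.
    At 20: no right child.
  Visit 1.
  At 1: go right to 2.
    At 2: go left to 27.
      At 27: go left to 39.
        At 39: no left child.
        Visit 39.
        At 39: go right to 22.
          22 is a leaf — visit 22.
      Visit 27.
      At 27: go right to 26.
        At 26: go left to 21.
          21 is a leaf — visit 21.
        Visit 26.
        At 26: go right to 3.
          At 3: go left to 33.
            At 33: no left child.
            Visit 33.
            At 33: go right to 34.
              34 is a leaf — visit 34.
          Visit 3.
          At 3: no right child.
    Visit 2.
    At 2: no right child.
Full in-order sequence: 8, 10, 15, 36, 20, 1, 39, 22, 27, 21, 26, 33, 34, 3, 2.

3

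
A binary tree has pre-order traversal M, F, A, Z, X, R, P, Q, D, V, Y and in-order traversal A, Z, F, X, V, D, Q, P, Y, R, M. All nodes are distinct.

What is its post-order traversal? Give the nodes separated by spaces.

The first element of pre-order is the root; it splits in-order into left and right subtrees.
Root M: left subtree has 10 nodes {A, Z, F, X, V, D, Q, P, Y, R}, right has 0 { }.
  Root F: left subtree has 2 nodes {A, Z}, right has 7 {X, V, D, Q, P, Y, R}.
    Root A: left subtree has 0 nodes { }, right has 1 {Z}.
    Root X: left subtree has 0 nodes { }, right has 6 {V, D, Q, P, Y, R}.
      Root R: left subtree has 5 nodes {V, D, Q, P, Y}, right has 0 { }.
        Root P: left subtree has 3 nodes {V, D, Q}, right has 1 {Y}.
          Root Q: left subtree has 2 nodes {V, D}, right has 0 { }.
            Root D: left subtree has 1 node {V}, right has 0 { }.

Z A V D Q Y P R X F M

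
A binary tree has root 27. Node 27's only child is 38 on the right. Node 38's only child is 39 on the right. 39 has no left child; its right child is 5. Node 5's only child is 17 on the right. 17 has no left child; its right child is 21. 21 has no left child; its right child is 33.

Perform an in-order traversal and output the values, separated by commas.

27, 38, 39, 5, 17, 21, 33

In-order visits the left subtree, then the node, then the right subtree.
At 27: no left child.
Visit 27.
At 27: go right to 38.
  At 38: no left child.
  Visit 38.
  At 38: go right to 39.
    At 39: no left child.
    Visit 39.
    At 39: go right to 5.
      At 5: no left child.
      Visit 5.
      At 5: go right to 17.
        At 17: no left child.
        Visit 17.
        At 17: go right to 21.
          At 21: no left child.
          Visit 21.
          At 21: go right to 33.
            33 is a leaf — visit 33.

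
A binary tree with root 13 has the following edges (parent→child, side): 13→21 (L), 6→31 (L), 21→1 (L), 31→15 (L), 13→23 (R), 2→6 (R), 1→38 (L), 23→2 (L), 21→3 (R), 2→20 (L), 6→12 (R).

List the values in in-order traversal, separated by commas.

38, 1, 21, 3, 13, 20, 2, 15, 31, 6, 12, 23

In-order visits the left subtree, then the node, then the right subtree.
At 13: go left to 21.
  At 21: go left to 1.
    At 1: go left to 38.
      38 is a leaf — visit 38.
    Visit 1.
    At 1: no right child.
  Visit 21.
  At 21: go right to 3.
    3 is a leaf — visit 3.
Visit 13.
At 13: go right to 23.
  At 23: go left to 2.
    At 2: go left to 20.
      20 is a leaf — visit 20.
    Visit 2.
    At 2: go right to 6.
      At 6: go left to 31.
        At 31: go left to 15.
          15 is a leaf — visit 15.
        Visit 31.
        At 31: no right child.
      Visit 6.
      At 6: go right to 12.
        12 is a leaf — visit 12.
  Visit 23.
  At 23: no right child.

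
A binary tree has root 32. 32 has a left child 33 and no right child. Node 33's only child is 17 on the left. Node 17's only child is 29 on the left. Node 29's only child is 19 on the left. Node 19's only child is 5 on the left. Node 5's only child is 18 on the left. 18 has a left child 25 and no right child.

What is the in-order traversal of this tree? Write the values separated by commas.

In-order visits the left subtree, then the node, then the right subtree.
At 32: go left to 33.
  At 33: go left to 17.
    At 17: go left to 29.
      At 29: go left to 19.
        At 19: go left to 5.
          At 5: go left to 18.
            At 18: go left to 25.
              25 is a leaf — visit 25.
            Visit 18.
            At 18: no right child.
          Visit 5.
          At 5: no right child.
        Visit 19.
        At 19: no right child.
      Visit 29.
      At 29: no right child.
    Visit 17.
    At 17: no right child.
  Visit 33.
  At 33: no right child.
Visit 32.
At 32: no right child.

25, 18, 5, 19, 29, 17, 33, 32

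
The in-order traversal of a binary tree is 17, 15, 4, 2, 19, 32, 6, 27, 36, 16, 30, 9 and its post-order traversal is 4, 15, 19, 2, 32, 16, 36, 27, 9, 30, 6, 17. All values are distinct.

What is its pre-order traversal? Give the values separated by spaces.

17 6 32 2 15 4 19 30 27 36 16 9

The last element of post-order is the root; it splits in-order into left and right subtrees.
Root 17: left subtree has 0 nodes { }, right has 11 {15, 4, 2, 19, 32, 6, 27, 36, 16, 30, 9}.
  Root 6: left subtree has 5 nodes {15, 4, 2, 19, 32}, right has 5 {27, 36, 16, 30, 9}.
    Root 32: left subtree has 4 nodes {15, 4, 2, 19}, right has 0 { }.
      Root 2: left subtree has 2 nodes {15, 4}, right has 1 {19}.
        Root 15: left subtree has 0 nodes { }, right has 1 {4}.
    Root 30: left subtree has 3 nodes {27, 36, 16}, right has 1 {9}.
      Root 27: left subtree has 0 nodes { }, right has 2 {36, 16}.
        Root 36: left subtree has 0 nodes { }, right has 1 {16}.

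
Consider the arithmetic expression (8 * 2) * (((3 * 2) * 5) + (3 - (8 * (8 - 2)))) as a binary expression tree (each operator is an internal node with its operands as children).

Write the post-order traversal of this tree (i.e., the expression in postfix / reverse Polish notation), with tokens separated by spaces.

8 2 * 3 2 * 5 * 3 8 8 2 - * - + *

Post-order on an expression tree gives postfix notation: for each operator, emit left operand, right operand, then the operator.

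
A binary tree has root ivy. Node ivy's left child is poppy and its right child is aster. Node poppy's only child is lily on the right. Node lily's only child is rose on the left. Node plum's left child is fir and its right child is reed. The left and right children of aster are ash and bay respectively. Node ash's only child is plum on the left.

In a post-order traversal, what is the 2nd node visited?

lily

Post-order visits the left subtree, then the right subtree, then the node.
At ivy: go left to poppy.
  At poppy: no left child.
  At poppy: go right to lily.
    At lily: go left to rose.
      rose is a leaf — visit rose.
    At lily: no right child.
    Visit lily.
  Visit poppy.
At ivy: go right to aster.
  At aster: go left to ash.
    At ash: go left to plum.
      At plum: go left to fir.
        fir is a leaf — visit fir.
      At plum: go right to reed.
        reed is a leaf — visit reed.
      Visit plum.
    At ash: no right child.
    Visit ash.
  At aster: go right to bay.
    bay is a leaf — visit bay.
  Visit aster.
Visit ivy.
Full post-order sequence: rose, lily, poppy, fir, reed, plum, ash, bay, aster, ivy.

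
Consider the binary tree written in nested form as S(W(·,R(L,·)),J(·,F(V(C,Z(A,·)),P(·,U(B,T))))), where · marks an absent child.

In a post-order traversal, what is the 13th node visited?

Post-order visits the left subtree, then the right subtree, then the node.
At S: go left to W.
  At W: no left child.
  At W: go right to R.
    At R: go left to L.
      L is a leaf — visit L.
    At R: no right child.
    Visit R.
  Visit W.
At S: go right to J.
  At J: no left child.
  At J: go right to F.
    At F: go left to V.
      At V: go left to C.
        C is a leaf — visit C.
      At V: go right to Z.
        At Z: go left to A.
          A is a leaf — visit A.
        At Z: no right child.
        Visit Z.
      Visit V.
    At F: go right to P.
      At P: no left child.
      At P: go right to U.
        At U: go left to B.
          B is a leaf — visit B.
        At U: go right to T.
          T is a leaf — visit T.
        Visit U.
      Visit P.
    Visit F.
  Visit J.
Visit S.
Full post-order sequence: L, R, W, C, A, Z, V, B, T, U, P, F, J, S.

J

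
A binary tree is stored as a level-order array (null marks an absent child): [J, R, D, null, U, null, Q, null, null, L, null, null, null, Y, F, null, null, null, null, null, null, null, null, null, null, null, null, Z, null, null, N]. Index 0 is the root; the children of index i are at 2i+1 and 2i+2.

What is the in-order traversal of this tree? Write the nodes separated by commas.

In-order visits the left subtree, then the node, then the right subtree.
At J: go left to R.
  At R: no left child.
  Visit R.
  At R: go right to U.
    At U: go left to L.
      L is a leaf — visit L.
    Visit U.
    At U: no right child.
Visit J.
At J: go right to D.
  At D: no left child.
  Visit D.
  At D: go right to Q.
    At Q: go left to Y.
      At Y: go left to Z.
        Z is a leaf — visit Z.
      Visit Y.
      At Y: no right child.
    Visit Q.
    At Q: go right to F.
      At F: no left child.
      Visit F.
      At F: go right to N.
        N is a leaf — visit N.

R, L, U, J, D, Z, Y, Q, F, N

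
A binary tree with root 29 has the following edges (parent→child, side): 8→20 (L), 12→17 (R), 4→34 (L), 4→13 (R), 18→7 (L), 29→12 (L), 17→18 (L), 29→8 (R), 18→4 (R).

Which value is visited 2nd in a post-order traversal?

Post-order visits the left subtree, then the right subtree, then the node.
At 29: go left to 12.
  At 12: no left child.
  At 12: go right to 17.
    At 17: go left to 18.
      At 18: go left to 7.
        7 is a leaf — visit 7.
      At 18: go right to 4.
        At 4: go left to 34.
          34 is a leaf — visit 34.
        At 4: go right to 13.
          13 is a leaf — visit 13.
        Visit 4.
      Visit 18.
    At 17: no right child.
    Visit 17.
  Visit 12.
At 29: go right to 8.
  At 8: go left to 20.
    20 is a leaf — visit 20.
  At 8: no right child.
  Visit 8.
Visit 29.
Full post-order sequence: 7, 34, 13, 4, 18, 17, 12, 20, 8, 29.

34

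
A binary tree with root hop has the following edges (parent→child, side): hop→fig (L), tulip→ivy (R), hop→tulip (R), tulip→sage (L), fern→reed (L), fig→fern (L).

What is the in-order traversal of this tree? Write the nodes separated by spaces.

In-order visits the left subtree, then the node, then the right subtree.
At hop: go left to fig.
  At fig: go left to fern.
    At fern: go left to reed.
      reed is a leaf — visit reed.
    Visit fern.
    At fern: no right child.
  Visit fig.
  At fig: no right child.
Visit hop.
At hop: go right to tulip.
  At tulip: go left to sage.
    sage is a leaf — visit sage.
  Visit tulip.
  At tulip: go right to ivy.
    ivy is a leaf — visit ivy.

reed fern fig hop sage tulip ivy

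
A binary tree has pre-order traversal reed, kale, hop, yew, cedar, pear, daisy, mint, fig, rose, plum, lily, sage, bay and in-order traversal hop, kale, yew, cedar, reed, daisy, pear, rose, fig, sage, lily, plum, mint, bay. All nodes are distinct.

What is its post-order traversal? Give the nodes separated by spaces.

The first element of pre-order is the root; it splits in-order into left and right subtrees.
Root reed: left subtree has 4 nodes {hop, kale, yew, cedar}, right has 9 {daisy, pear, rose, fig, sage, lily, plum, mint, bay}.
  Root kale: left subtree has 1 node {hop}, right has 2 {yew, cedar}.
    Root yew: left subtree has 0 nodes { }, right has 1 {cedar}.
  Root pear: left subtree has 1 node {daisy}, right has 7 {rose, fig, sage, lily, plum, mint, bay}.
    Root mint: left subtree has 5 nodes {rose, fig, sage, lily, plum}, right has 1 {bay}.
      Root fig: left subtree has 1 node {rose}, right has 3 {sage, lily, plum}.
        Root plum: left subtree has 2 nodes {sage, lily}, right has 0 { }.
          Root lily: left subtree has 1 node {sage}, right has 0 { }.

hop cedar yew kale daisy rose sage lily plum fig bay mint pear reed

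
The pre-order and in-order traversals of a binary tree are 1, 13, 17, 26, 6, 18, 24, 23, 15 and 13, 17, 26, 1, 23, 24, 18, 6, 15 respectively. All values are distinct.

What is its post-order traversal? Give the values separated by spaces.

26 17 13 23 24 18 15 6 1

The first element of pre-order is the root; it splits in-order into left and right subtrees.
Root 1: left subtree has 3 nodes {13, 17, 26}, right has 5 {23, 24, 18, 6, 15}.
  Root 13: left subtree has 0 nodes { }, right has 2 {17, 26}.
    Root 17: left subtree has 0 nodes { }, right has 1 {26}.
  Root 6: left subtree has 3 nodes {23, 24, 18}, right has 1 {15}.
    Root 18: left subtree has 2 nodes {23, 24}, right has 0 { }.
      Root 24: left subtree has 1 node {23}, right has 0 { }.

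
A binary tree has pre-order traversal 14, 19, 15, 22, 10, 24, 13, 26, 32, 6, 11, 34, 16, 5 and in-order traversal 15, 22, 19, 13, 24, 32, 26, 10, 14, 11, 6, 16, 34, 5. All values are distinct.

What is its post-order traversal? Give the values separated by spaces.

The first element of pre-order is the root; it splits in-order into left and right subtrees.
Root 14: left subtree has 8 nodes {15, 22, 19, 13, 24, 32, 26, 10}, right has 5 {11, 6, 16, 34, 5}.
  Root 19: left subtree has 2 nodes {15, 22}, right has 5 {13, 24, 32, 26, 10}.
    Root 15: left subtree has 0 nodes { }, right has 1 {22}.
    Root 10: left subtree has 4 nodes {13, 24, 32, 26}, right has 0 { }.
      Root 24: left subtree has 1 node {13}, right has 2 {32, 26}.
        Root 26: left subtree has 1 node {32}, right has 0 { }.
  Root 6: left subtree has 1 node {11}, right has 3 {16, 34, 5}.
    Root 34: left subtree has 1 node {16}, right has 1 {5}.

22 15 13 32 26 24 10 19 11 16 5 34 6 14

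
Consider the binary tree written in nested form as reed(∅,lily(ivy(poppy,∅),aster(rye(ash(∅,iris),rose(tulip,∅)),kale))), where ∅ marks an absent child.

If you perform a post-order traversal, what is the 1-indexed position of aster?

Post-order visits the left subtree, then the right subtree, then the node.
At reed: no left child.
At reed: go right to lily.
  At lily: go left to ivy.
    At ivy: go left to poppy.
      poppy is a leaf — visit poppy.
    At ivy: no right child.
    Visit ivy.
  At lily: go right to aster.
    At aster: go left to rye.
      At rye: go left to ash.
        At ash: no left child.
        At ash: go right to iris.
          iris is a leaf — visit iris.
        Visit ash.
      At rye: go right to rose.
        At rose: go left to tulip.
          tulip is a leaf — visit tulip.
        At rose: no right child.
        Visit rose.
      Visit rye.
    At aster: go right to kale.
      kale is a leaf — visit kale.
    Visit aster.
  Visit lily.
Visit reed.
Full post-order sequence: poppy, ivy, iris, ash, tulip, rose, rye, kale, aster, lily, reed.

9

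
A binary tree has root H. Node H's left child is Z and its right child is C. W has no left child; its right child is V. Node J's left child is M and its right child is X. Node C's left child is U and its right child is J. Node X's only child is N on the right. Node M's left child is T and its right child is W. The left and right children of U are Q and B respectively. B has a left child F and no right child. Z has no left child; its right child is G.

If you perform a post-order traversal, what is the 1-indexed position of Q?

3

Post-order visits the left subtree, then the right subtree, then the node.
At H: go left to Z.
  At Z: no left child.
  At Z: go right to G.
    G is a leaf — visit G.
  Visit Z.
At H: go right to C.
  At C: go left to U.
    At U: go left to Q.
      Q is a leaf — visit Q.
    At U: go right to B.
      At B: go left to F.
        F is a leaf — visit F.
      At B: no right child.
      Visit B.
    Visit U.
  At C: go right to J.
    At J: go left to M.
      At M: go left to T.
        T is a leaf — visit T.
      At M: go right to W.
        At W: no left child.
        At W: go right to V.
          V is a leaf — visit V.
        Visit W.
      Visit M.
    At J: go right to X.
      At X: no left child.
      At X: go right to N.
        N is a leaf — visit N.
      Visit X.
    Visit J.
  Visit C.
Visit H.
Full post-order sequence: G, Z, Q, F, B, U, T, V, W, M, N, X, J, C, H.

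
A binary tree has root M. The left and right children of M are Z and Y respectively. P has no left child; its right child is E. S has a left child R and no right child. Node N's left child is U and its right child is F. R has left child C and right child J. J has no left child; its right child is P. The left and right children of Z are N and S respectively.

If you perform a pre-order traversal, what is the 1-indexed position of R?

Pre-order visits the node, then its left subtree, then its right subtree.
Visit M.
At M: go left to Z.
  Visit Z.
  At Z: go left to N.
    Visit N.
    At N: go left to U.
      U is a leaf — visit U.
    At N: go right to F.
      F is a leaf — visit F.
  At Z: go right to S.
    Visit S.
    At S: go left to R.
      Visit R.
      At R: go left to C.
        C is a leaf — visit C.
      At R: go right to J.
        Visit J.
        At J: no left child.
        At J: go right to P.
          Visit P.
          At P: no left child.
          At P: go right to E.
            E is a leaf — visit E.
    At S: no right child.
At M: go right to Y.
  Y is a leaf — visit Y.
Full pre-order sequence: M, Z, N, U, F, S, R, C, J, P, E, Y.

7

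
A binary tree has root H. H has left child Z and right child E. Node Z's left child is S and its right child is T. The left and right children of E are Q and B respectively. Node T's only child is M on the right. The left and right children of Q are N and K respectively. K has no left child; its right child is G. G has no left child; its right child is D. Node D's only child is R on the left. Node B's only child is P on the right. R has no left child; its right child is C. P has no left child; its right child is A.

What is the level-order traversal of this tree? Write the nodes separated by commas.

H, Z, E, S, T, Q, B, M, N, K, P, G, A, D, R, C

Level-order visits nodes level by level from the root, left to right within each level.
Level 0: H
Level 1: Z, E
Level 2: S, T, Q, B
Level 3: M, N, K, P
Level 4: G, A
Level 5: D
Level 6: R
Level 7: C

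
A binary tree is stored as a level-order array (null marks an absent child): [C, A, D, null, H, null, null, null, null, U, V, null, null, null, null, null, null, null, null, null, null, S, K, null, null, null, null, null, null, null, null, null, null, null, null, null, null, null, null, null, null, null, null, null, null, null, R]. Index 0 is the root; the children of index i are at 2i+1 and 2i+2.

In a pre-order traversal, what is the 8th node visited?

Pre-order visits the node, then its left subtree, then its right subtree.
Visit C.
At C: go left to A.
  Visit A.
  At A: no left child.
  At A: go right to H.
    Visit H.
    At H: go left to U.
      U is a leaf — visit U.
    At H: go right to V.
      Visit V.
      At V: go left to S.
        S is a leaf — visit S.
      At V: go right to K.
        Visit K.
        At K: no left child.
        At K: go right to R.
          R is a leaf — visit R.
At C: go right to D.
  D is a leaf — visit D.
Full pre-order sequence: C, A, H, U, V, S, K, R, D.

R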